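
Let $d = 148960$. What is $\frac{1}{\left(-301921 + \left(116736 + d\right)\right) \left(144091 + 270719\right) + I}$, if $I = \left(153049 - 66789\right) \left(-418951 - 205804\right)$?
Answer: $- \frac{1}{68917858550} \approx -1.451 \cdot 10^{-11}$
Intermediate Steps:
$I = -53891366300$ ($I = 86260 \left(-624755\right) = -53891366300$)
$\frac{1}{\left(-301921 + \left(116736 + d\right)\right) \left(144091 + 270719\right) + I} = \frac{1}{\left(-301921 + \left(116736 + 148960\right)\right) \left(144091 + 270719\right) - 53891366300} = \frac{1}{\left(-301921 + 265696\right) 414810 - 53891366300} = \frac{1}{\left(-36225\right) 414810 - 53891366300} = \frac{1}{-15026492250 - 53891366300} = \frac{1}{-68917858550} = - \frac{1}{68917858550}$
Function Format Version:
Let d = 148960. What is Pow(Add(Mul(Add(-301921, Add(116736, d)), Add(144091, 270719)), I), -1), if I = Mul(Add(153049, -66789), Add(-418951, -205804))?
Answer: Rational(-1, 68917858550) ≈ -1.4510e-11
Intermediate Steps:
I = -53891366300 (I = Mul(86260, -624755) = -53891366300)
Pow(Add(Mul(Add(-301921, Add(116736, d)), Add(144091, 270719)), I), -1) = Pow(Add(Mul(Add(-301921, Add(116736, 148960)), Add(144091, 270719)), -53891366300), -1) = Pow(Add(Mul(Add(-301921, 265696), 414810), -53891366300), -1) = Pow(Add(Mul(-36225, 414810), -53891366300), -1) = Pow(Add(-15026492250, -53891366300), -1) = Pow(-68917858550, -1) = Rational(-1, 68917858550)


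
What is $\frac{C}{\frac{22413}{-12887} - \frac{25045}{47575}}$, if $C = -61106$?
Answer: $\frac{3746402902165}{138905339} \approx 26971.0$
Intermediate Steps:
$\frac{C}{\frac{22413}{-12887} - \frac{25045}{47575}} = - \frac{61106}{\frac{22413}{-12887} - \frac{25045}{47575}} = - \frac{61106}{22413 \left(- \frac{1}{12887}\right) - \frac{5009}{9515}} = - \frac{61106}{- \frac{22413}{12887} - \frac{5009}{9515}} = - \frac{61106}{- \frac{277810678}{122619805}} = \left(-61106\right) \left(- \frac{122619805}{277810678}\right) = \frac{3746402902165}{138905339}$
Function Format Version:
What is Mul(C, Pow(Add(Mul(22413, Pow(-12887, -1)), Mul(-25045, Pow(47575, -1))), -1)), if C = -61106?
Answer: Rational(3746402902165, 138905339) ≈ 26971.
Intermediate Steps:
Mul(C, Pow(Add(Mul(22413, Pow(-12887, -1)), Mul(-25045, Pow(47575, -1))), -1)) = Mul(-61106, Pow(Add(Mul(22413, Pow(-12887, -1)), Mul(-25045, Pow(47575, -1))), -1)) = Mul(-61106, Pow(Add(Mul(22413, Rational(-1, 12887)), Mul(-25045, Rational(1, 47575))), -1)) = Mul(-61106, Pow(Add(Rational(-22413, 12887), Rational(-5009, 9515)), -1)) = Mul(-61106, Pow(Rational(-277810678, 122619805), -1)) = Mul(-61106, Rational(-122619805, 277810678)) = Rational(3746402902165, 138905339)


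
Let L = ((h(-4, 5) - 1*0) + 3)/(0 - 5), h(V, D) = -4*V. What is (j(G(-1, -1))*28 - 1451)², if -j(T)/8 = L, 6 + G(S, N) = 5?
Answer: 8994001/25 ≈ 3.5976e+5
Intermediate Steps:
G(S, N) = -1 (G(S, N) = -6 + 5 = -1)
L = -19/5 (L = ((-4*(-4) - 1*0) + 3)/(0 - 5) = ((16 + 0) + 3)/(-5) = (16 + 3)*(-⅕) = 19*(-⅕) = -19/5 ≈ -3.8000)
j(T) = 152/5 (j(T) = -8*(-19/5) = 152/5)
(j(G(-1, -1))*28 - 1451)² = ((152/5)*28 - 1451)² = (4256/5 - 1451)² = (-2999/5)² = 8994001/25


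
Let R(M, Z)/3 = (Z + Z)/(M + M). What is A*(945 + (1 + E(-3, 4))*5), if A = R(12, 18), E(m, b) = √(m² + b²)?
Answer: 8775/2 ≈ 4387.5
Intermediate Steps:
R(M, Z) = 3*Z/M (R(M, Z) = 3*((Z + Z)/(M + M)) = 3*((2*Z)/((2*M))) = 3*((2*Z)*(1/(2*M))) = 3*(Z/M) = 3*Z/M)
E(m, b) = √(b² + m²)
A = 9/2 (A = 3*18/12 = 3*18*(1/12) = 9/2 ≈ 4.5000)
A*(945 + (1 + E(-3, 4))*5) = 9*(945 + (1 + √(4² + (-3)²))*5)/2 = 9*(945 + (1 + √(16 + 9))*5)/2 = 9*(945 + (1 + √25)*5)/2 = 9*(945 + (1 + 5)*5)/2 = 9*(945 + 6*5)/2 = 9*(945 + 30)/2 = (9/2)*975 = 8775/2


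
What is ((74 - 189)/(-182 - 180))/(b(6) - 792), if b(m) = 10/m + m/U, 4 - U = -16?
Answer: -1725/4289881 ≈ -0.00040211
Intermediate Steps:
U = 20 (U = 4 - 1*(-16) = 4 + 16 = 20)
b(m) = 10/m + m/20
((74 - 189)/(-182 - 180))/(b(6) - 792) = ((74 - 189)/(-182 - 180))/((10/6 + (1/20)*6) - 792) = (-115/(-362))/((10*(⅙) + 3/10) - 792) = (-115*(-1/362))/((5/3 + 3/10) - 792) = 115/(362*(59/30 - 792)) = 115/(362*(-23701/30)) = (115/362)*(-30/23701) = -1725/4289881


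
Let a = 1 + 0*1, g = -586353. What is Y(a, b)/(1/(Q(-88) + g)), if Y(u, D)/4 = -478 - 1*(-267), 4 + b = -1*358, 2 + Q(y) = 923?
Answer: 494104608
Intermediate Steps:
Q(y) = 921 (Q(y) = -2 + 923 = 921)
a = 1 (a = 1 + 0 = 1)
b = -362 (b = -4 - 1*358 = -4 - 358 = -362)
Y(u, D) = -844 (Y(u, D) = 4*(-478 - 1*(-267)) = 4*(-478 + 267) = 4*(-211) = -844)
Y(a, b)/(1/(Q(-88) + g)) = -844/(1/(921 - 586353)) = -844/(1/(-585432)) = -844/(-1/585432) = -844*(-585432) = 494104608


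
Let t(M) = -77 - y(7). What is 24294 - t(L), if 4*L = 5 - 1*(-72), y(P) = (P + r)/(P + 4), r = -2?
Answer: 268086/11 ≈ 24371.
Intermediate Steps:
y(P) = (-2 + P)/(4 + P) (y(P) = (P - 2)/(P + 4) = (-2 + P)/(4 + P))
L = 77/4 (L = (5 - 1*(-72))/4 = (5 + 72)/4 = (1/4)*77 = 77/4 ≈ 19.250)
t(M) = -852/11 (t(M) = -77 - (-2 + 7)/(4 + 7) = -77 - 5/11 = -852/11)
24294 - t(L) = 24294 - 1*(-852/11) = 24294 + 852/11 = 268086/11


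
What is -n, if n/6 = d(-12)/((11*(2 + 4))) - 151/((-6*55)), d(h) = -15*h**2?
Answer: 10649/55 ≈ 193.62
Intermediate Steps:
n = -10649/55 (n = 6*((-15*(-12)**2)/((11*(2 + 4))) - 151/((-6*55))) = 6*((-15*144)/((11*6)) - 151/(-330)) = 6*(-2160/66 - 151*(-1/330)) = 6*(-2160*1/66 + 151/330) = 6*(-360/11 + 151/330) = 6*(-10649/330) = -10649/55 ≈ -193.62)
-n = -1*(-10649/55) = 10649/55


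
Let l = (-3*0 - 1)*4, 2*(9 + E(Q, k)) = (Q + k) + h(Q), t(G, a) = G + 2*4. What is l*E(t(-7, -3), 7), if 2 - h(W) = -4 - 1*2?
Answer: 4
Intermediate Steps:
h(W) = 8 (h(W) = 2 - (-4 - 1*2) = 2 - (-4 - 2) = 2 - 1*(-6) = 2 + 6 = 8)
t(G, a) = 8 + G (t(G, a) = G + 8 = 8 + G)
E(Q, k) = -5 + Q/2 + k/2 (E(Q, k) = -9 + ((Q + k) + 8)/2 = -9 + (8 + Q + k)/2 = -9 + (4 + Q/2 + k/2) = -5 + Q/2 + k/2)
l = -4 (l = (0 - 1)*4 = -1*4 = -4)
l*E(t(-7, -3), 7) = -4*(-5 + (8 - 7)/2 + (1/2)*7) = -4*(-5 + (1/2)*1 + 7/2) = -4*(-5 + 1/2 + 7/2) = -4*(-1) = 4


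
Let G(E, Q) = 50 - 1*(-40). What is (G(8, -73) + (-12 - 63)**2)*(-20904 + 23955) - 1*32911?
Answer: 17403554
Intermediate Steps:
G(E, Q) = 90 (G(E, Q) = 50 + 40 = 90)
(G(8, -73) + (-12 - 63)**2)*(-20904 + 23955) - 1*32911 = (90 + (-12 - 63)**2)*(-20904 + 23955) - 1*32911 = (90 + (-75)**2)*3051 - 32911 = (90 + 5625)*3051 - 32911 = 5715*3051 - 32911 = 17436465 - 32911 = 17403554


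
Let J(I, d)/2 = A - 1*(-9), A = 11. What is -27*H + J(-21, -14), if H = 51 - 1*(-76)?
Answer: -3389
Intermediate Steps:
J(I, d) = 40 (J(I, d) = 2*(11 - 1*(-9)) = 2*(11 + 9) = 2*20 = 40)
H = 127 (H = 51 + 76 = 127)
-27*H + J(-21, -14) = -27*127 + 40 = -3429 + 40 = -3389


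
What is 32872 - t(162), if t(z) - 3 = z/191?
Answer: 6277817/191 ≈ 32868.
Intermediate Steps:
t(z) = 3 + z/191
32872 - t(162) = 32872 - (3 + (1/191)*162) = 32872 - (3 + 162/191) = 32872 - 1*735/191 = 32872 - 735/191 = 6277817/191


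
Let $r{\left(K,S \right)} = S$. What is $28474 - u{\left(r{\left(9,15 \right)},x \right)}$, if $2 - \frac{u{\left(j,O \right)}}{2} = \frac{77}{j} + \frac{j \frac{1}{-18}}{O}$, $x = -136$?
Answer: $\frac{58099769}{2040} \approx 28480.0$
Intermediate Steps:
$u{\left(j,O \right)} = 4 - \frac{154}{j} + \frac{j}{9 O}$ ($u{\left(j,O \right)} = 4 - 2 \left(\frac{77}{j} + \frac{j \frac{1}{-18}}{O}\right) = 4 - 2 \left(\frac{77}{j} + \frac{j \left(- \frac{1}{18}\right)}{O}\right) = 4 - 2 \left(\frac{77}{j} + \frac{\left(- \frac{1}{18}\right) j}{O}\right) = 4 - 2 \left(\frac{77}{j} - \frac{j}{18 O}\right) = 4 - \left(\frac{154}{j} - \frac{j}{9 O}\right) = 4 - \frac{154}{j} + \frac{j}{9 O}$)
$28474 - u{\left(r{\left(9,15 \right)},x \right)} = 28474 - \left(4 - \frac{154}{15} + \frac{1}{9} \cdot 15 \frac{1}{-136}\right) = 28474 - \left(4 - \frac{154}{15} + \frac{1}{9} \cdot 15 \left(- \frac{1}{136}\right)\right) = 28474 - \left(4 - \frac{154}{15} - \frac{5}{408}\right) = 28474 - - \frac{12809}{2040} = 28474 + \frac{12809}{2040} = \frac{58099769}{2040}$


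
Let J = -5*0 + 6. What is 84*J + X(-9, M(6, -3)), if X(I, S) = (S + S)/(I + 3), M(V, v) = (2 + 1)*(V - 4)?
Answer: 502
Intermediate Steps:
M(V, v) = -12 + 3*V (M(V, v) = 3*(-4 + V) = -12 + 3*V)
J = 6 (J = 0 + 6 = 6)
X(I, S) = 2*S/(3 + I) (X(I, S) = (2*S)/(3 + I) = 2*S/(3 + I))
84*J + X(-9, M(6, -3)) = 84*6 + 2*(-12 + 3*6)/(3 - 9) = 504 + 2*(-12 + 18)/(-6) = 504 + 2*6*(-⅙) = 504 - 2 = 502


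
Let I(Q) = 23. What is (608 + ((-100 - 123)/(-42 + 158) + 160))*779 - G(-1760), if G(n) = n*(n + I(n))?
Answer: -285400085/116 ≈ -2.4603e+6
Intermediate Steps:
G(n) = n*(23 + n) (G(n) = n*(n + 23) = n*(23 + n))
(608 + ((-100 - 123)/(-42 + 158) + 160))*779 - G(-1760) = (608 + ((-100 - 123)/(-42 + 158) + 160))*779 - (-1760)*(23 - 1760) = (608 + (-223/116 + 160))*779 - (-1760)*(-1737) = (608 + (-223*1/116 + 160))*779 - 1*3057120 = (608 + (-223/116 + 160))*779 - 3057120 = (608 + 18337/116)*779 - 3057120 = (88865/116)*779 - 3057120 = 69225835/116 - 3057120 = -285400085/116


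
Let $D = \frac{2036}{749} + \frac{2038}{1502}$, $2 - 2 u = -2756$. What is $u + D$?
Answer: $\frac{777978388}{562499} \approx 1383.1$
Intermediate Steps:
$u = 1379$ ($u = 1 - -1378 = 1 + 1378 = 1379$)
$D = \frac{2292267}{562499}$ ($D = 2036 \cdot \frac{1}{749} + 2038 \cdot \frac{1}{1502} = \frac{2036}{749} + \frac{1019}{751} = \frac{2292267}{562499} \approx 4.0751$)
$u + D = 1379 + \frac{2292267}{562499} = \frac{777978388}{562499}$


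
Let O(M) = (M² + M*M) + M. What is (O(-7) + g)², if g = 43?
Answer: 17956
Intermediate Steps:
O(M) = M + 2*M² (O(M) = (M² + M²) + M = 2*M² + M = M + 2*M²)
(O(-7) + g)² = (-7*(1 + 2*(-7)) + 43)² = (-7*(1 - 14) + 43)² = (-7*(-13) + 43)² = (91 + 43)² = 134² = 17956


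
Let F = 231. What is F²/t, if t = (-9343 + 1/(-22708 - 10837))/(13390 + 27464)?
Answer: -12188074218705/52235156 ≈ -2.3333e+5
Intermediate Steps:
t = -52235156/228407905 (t = (-9343 + 1/(-33545))/40854 = (-9343 - 1/33545)*(1/40854) = -313410936/33545*1/40854 = -52235156/228407905 ≈ -0.22869)
F²/t = 231²/(-52235156/228407905) = 53361*(-228407905/52235156) = -12188074218705/52235156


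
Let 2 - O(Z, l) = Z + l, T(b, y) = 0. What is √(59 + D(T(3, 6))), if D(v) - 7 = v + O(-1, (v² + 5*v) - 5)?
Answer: √74 ≈ 8.6023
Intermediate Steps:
O(Z, l) = 2 - Z - l (O(Z, l) = 2 - (Z + l) = 2 + (-Z - l) = 2 - Z - l)
D(v) = 15 - v² - 4*v (D(v) = 7 + (v + (2 - 1*(-1) - ((v² + 5*v) - 5))) = 7 + (v + (2 + 1 - (-5 + v² + 5*v))) = 7 + (v + (2 + 1 + (5 - v² - 5*v))) = 7 + (v + (8 - v² - 5*v)) = 7 + (8 - v² - 4*v) = 15 - v² - 4*v)
√(59 + D(T(3, 6))) = √(59 + (15 - 1*0² - 4*0)) = √(59 + (15 - 1*0 + 0)) = √(59 + (15 + 0 + 0)) = √(59 + 15) = √74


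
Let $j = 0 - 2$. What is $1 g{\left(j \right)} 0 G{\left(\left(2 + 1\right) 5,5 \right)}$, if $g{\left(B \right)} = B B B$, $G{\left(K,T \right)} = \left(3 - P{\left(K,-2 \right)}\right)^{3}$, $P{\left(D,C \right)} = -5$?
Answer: $0$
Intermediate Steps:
$G{\left(K,T \right)} = 512$ ($G{\left(K,T \right)} = \left(3 - -5\right)^{3} = \left(3 + 5\right)^{3} = 8^{3} = 512$)
$j = -2$
$g{\left(B \right)} = B^{3}$ ($g{\left(B \right)} = B^{2} B = B^{3}$)
$1 g{\left(j \right)} 0 G{\left(\left(2 + 1\right) 5,5 \right)} = 1 \left(-2\right)^{3} \cdot 0 \cdot 512 = 1 \left(-8\right) 0 \cdot 512 = \left(-8\right) 0 \cdot 512 = 0 \cdot 512 = 0$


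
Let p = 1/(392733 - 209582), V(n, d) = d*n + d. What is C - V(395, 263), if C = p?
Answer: -19074810347/183151 ≈ -1.0415e+5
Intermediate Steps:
V(n, d) = d + d*n
p = 1/183151 ≈ 5.4600e-6
C = 1/183151 ≈ 5.4600e-6
C - V(395, 263) = 1/183151 - 263*(1 + 395) = 1/183151 - 263*396 = 1/183151 - 1*104148 = 1/183151 - 104148 = -19074810347/183151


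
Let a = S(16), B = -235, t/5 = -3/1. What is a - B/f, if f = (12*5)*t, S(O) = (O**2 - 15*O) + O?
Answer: 5713/180 ≈ 31.739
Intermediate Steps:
t = -15 (t = 5*(-3/1) = 5*(-3*1) = 5*(-3) = -15)
S(O) = O**2 - 14*O
a = 32 (a = 16*(-14 + 16) = 16*2 = 32)
f = -900 (f = (12*5)*(-15) = 60*(-15) = -900)
a - B/f = 32 - (-235)/(-900) = 32 - (-235)*(-1)/900 = 32 - 1*47/180 = 32 - 47/180 = 5713/180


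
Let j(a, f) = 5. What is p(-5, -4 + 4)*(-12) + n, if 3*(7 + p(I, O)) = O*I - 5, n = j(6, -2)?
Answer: 109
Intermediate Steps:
n = 5
p(I, O) = -26/3 + I*O/3 (p(I, O) = -7 + (O*I - 5)/3 = -7 + (I*O - 5)/3 = -7 + (-5 + I*O)/3 = -7 + (-5/3 + I*O/3) = -26/3 + I*O/3)
p(-5, -4 + 4)*(-12) + n = (-26/3 + (1/3)*(-5)*(-4 + 4))*(-12) + 5 = (-26/3 + (1/3)*(-5)*0)*(-12) + 5 = (-26/3 + 0)*(-12) + 5 = -26/3*(-12) + 5 = 104 + 5 = 109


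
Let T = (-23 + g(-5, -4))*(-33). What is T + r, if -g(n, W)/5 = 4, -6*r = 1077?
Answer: 2479/2 ≈ 1239.5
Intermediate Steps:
r = -359/2 (r = -1/6*1077 = -359/2 ≈ -179.50)
g(n, W) = -20 (g(n, W) = -5*4 = -20)
T = 1419 (T = (-23 - 20)*(-33) = -43*(-33) = 1419)
T + r = 1419 - 359/2 = 2479/2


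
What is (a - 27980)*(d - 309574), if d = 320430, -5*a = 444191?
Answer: -6340891896/5 ≈ -1.2682e+9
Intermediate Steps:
a = -444191/5 (a = -⅕*444191 = -444191/5 ≈ -88838.)
(a - 27980)*(d - 309574) = (-444191/5 - 27980)*(320430 - 309574) = -584091/5*10856 = -6340891896/5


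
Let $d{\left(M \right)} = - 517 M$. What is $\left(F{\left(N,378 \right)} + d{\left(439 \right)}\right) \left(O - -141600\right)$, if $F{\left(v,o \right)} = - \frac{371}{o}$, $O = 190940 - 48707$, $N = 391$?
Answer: $- \frac{386519206535}{6} \approx -6.442 \cdot 10^{10}$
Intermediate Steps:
$O = 142233$
$\left(F{\left(N,378 \right)} + d{\left(439 \right)}\right) \left(O - -141600\right) = \left(- \frac{371}{378} - 226963\right) \left(142233 - -141600\right) = \left(\left(-371\right) \frac{1}{378} - 226963\right) \left(142233 + 141600\right) = \left(- \frac{53}{54} - 226963\right) 283833 = \left(- \frac{12256055}{54}\right) 283833 = - \frac{386519206535}{6}$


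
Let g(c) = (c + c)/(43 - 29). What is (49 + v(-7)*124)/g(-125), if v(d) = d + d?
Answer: 11809/125 ≈ 94.472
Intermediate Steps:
g(c) = c/7 (g(c) = (2*c)/14 = (2*c)*(1/14) = c/7)
v(d) = 2*d
(49 + v(-7)*124)/g(-125) = (49 + (2*(-7))*124)/(((⅐)*(-125))) = (49 - 14*124)/(-125/7) = (49 - 1736)*(-7/125) = -1687*(-7/125) = 11809/125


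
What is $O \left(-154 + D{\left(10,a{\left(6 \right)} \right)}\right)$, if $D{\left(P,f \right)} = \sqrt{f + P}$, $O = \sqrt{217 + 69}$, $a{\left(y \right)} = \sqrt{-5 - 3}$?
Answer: $\sqrt{286} \left(-154 + \sqrt{10 + 2 i \sqrt{2}}\right) \approx -2550.4 + 7.49 i$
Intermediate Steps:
$a{\left(y \right)} = 2 i \sqrt{2}$ ($a{\left(y \right)} = \sqrt{-8} = 2 i \sqrt{2}$)
$O = \sqrt{286} \approx 16.912$
$D{\left(P,f \right)} = \sqrt{P + f}$
$O \left(-154 + D{\left(10,a{\left(6 \right)} \right)}\right) = \sqrt{286} \left(-154 + \sqrt{10 + 2 i \sqrt{2}}\right)$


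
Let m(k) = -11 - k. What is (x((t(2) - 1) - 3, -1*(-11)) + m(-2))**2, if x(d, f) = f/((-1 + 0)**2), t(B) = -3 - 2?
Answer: 4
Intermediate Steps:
t(B) = -5
x(d, f) = f (x(d, f) = f/((-1)**2) = f/1 = f*1 = f)
(x((t(2) - 1) - 3, -1*(-11)) + m(-2))**2 = (-1*(-11) + (-11 - 1*(-2)))**2 = (11 + (-11 + 2))**2 = (11 - 9)**2 = 2**2 = 4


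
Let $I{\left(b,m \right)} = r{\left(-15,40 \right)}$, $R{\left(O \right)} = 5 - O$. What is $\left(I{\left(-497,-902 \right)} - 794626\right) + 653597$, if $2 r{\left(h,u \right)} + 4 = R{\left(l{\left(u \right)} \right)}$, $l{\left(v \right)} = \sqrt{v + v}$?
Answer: $- \frac{282057}{2} - 2 \sqrt{5} \approx -1.4103 \cdot 10^{5}$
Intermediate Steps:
$l{\left(v \right)} = \sqrt{2} \sqrt{v}$ ($l{\left(v \right)} = \sqrt{2 v} = \sqrt{2} \sqrt{v}$)
$r{\left(h,u \right)} = \frac{1}{2} - \frac{\sqrt{2} \sqrt{u}}{2}$ ($r{\left(h,u \right)} = -2 + \frac{5 - \sqrt{2} \sqrt{u}}{2} = -2 - \left(- \frac{5}{2} + \frac{\sqrt{2} \sqrt{u}}{2}\right) = \frac{1}{2} - \frac{\sqrt{2} \sqrt{u}}{2}$)
$I{\left(b,m \right)} = \frac{1}{2} - 2 \sqrt{5}$ ($I{\left(b,m \right)} = \frac{1}{2} - \frac{\sqrt{2} \sqrt{40}}{2} = \frac{1}{2} - \frac{\sqrt{2} \cdot 2 \sqrt{10}}{2} = \frac{1}{2} - 2 \sqrt{5}$)
$\left(I{\left(-497,-902 \right)} - 794626\right) + 653597 = \left(\left(\frac{1}{2} - 2 \sqrt{5}\right) - 794626\right) + 653597 = \left(- \frac{1589251}{2} - 2 \sqrt{5}\right) + 653597 = - \frac{282057}{2} - 2 \sqrt{5}$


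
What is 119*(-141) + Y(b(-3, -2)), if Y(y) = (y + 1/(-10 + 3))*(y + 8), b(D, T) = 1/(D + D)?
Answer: -4228919/252 ≈ -16781.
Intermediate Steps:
b(D, T) = 1/(2*D)
Y(y) = (8 + y)*(-1/7 + y) (Y(y) = (y + 1/(-7))*(8 + y) = (y - 1/7)*(8 + y) = (-1/7 + y)*(8 + y) = (8 + y)*(-1/7 + y))
119*(-141) + Y(b(-3, -2)) = 119*(-141) + (-8/7 + ((1/2)/(-3))**2 + 55*((1/2)/(-3))/7) = -16779 + (-8/7 + ((1/2)*(-1/3))**2 + 55*((1/2)*(-1/3))/7) = -16779 + (-8/7 + (-1/6)**2 + (55/7)*(-1/6)) = -16779 + (-8/7 + 1/36 - 55/42) = -16779 - 611/252 = -4228919/252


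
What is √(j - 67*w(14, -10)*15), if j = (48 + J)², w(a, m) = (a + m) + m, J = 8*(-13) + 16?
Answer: √7630 ≈ 87.350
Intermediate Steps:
J = -88 (J = -104 + 16 = -88)
w(a, m) = a + 2*m
j = 1600 (j = (48 - 88)² = (-40)² = 1600)
√(j - 67*w(14, -10)*15) = √(1600 - 67*(14 + 2*(-10))*15) = √(1600 - 67*(14 - 20)*15) = √(1600 - 67*(-6)*15) = √(1600 + 402*15) = √(1600 + 6030) = √7630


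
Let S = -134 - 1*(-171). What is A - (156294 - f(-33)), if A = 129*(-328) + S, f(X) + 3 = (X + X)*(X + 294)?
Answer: -215798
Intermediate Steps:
f(X) = -3 + 2*X*(294 + X) (f(X) = -3 + (X + X)*(X + 294) = -3 + (2*X)*(294 + X) = -3 + 2*X*(294 + X))
S = 37 (S = -134 + 171 = 37)
A = -42275 (A = 129*(-328) + 37 = -42312 + 37 = -42275)
A - (156294 - f(-33)) = -42275 - (156294 - (-3 + 2*(-33)² + 588*(-33))) = -42275 - (156294 - (-3 + 2*1089 - 19404)) = -42275 - (156294 - (-3 + 2178 - 19404)) = -42275 - (156294 - 1*(-17229)) = -42275 - (156294 + 17229) = -42275 - 1*173523 = -42275 - 173523 = -215798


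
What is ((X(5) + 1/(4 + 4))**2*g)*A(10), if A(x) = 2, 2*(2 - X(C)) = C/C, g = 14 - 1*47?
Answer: -5577/32 ≈ -174.28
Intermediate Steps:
g = -33 (g = 14 - 47 = -33)
X(C) = 3/2 (X(C) = 2 - C/(2*C) = 2 - 1/2*1 = 2 - 1/2 = 3/2)
((X(5) + 1/(4 + 4))**2*g)*A(10) = ((3/2 + 1/(4 + 4))**2*(-33))*2 = ((3/2 + 1/8)**2*(-33))*2 = ((13/8)**2*(-33))*2 = ((169/64)*(-33))*2 = -5577/64*2 = -5577/32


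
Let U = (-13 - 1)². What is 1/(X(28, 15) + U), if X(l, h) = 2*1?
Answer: 1/198 ≈ 0.0050505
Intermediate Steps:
X(l, h) = 2
U = 196 (U = (-14)² = 196)
1/(X(28, 15) + U) = 1/(2 + 196) = 1/198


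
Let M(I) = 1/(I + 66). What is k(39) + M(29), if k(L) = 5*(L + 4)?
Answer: 20426/95 ≈ 215.01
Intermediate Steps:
M(I) = 1/(66 + I)
k(L) = 20 + 5*L (k(L) = 5*(4 + L) = 20 + 5*L)
k(39) + M(29) = (20 + 5*39) + 1/(66 + 29) = (20 + 195) + 1/95 = 215 + 1/95 = 20426/95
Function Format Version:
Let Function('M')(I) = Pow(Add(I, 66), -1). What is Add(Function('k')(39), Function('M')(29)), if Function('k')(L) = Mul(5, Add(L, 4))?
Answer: Rational(20426, 95) ≈ 215.01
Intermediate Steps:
Function('M')(I) = Pow(Add(66, I), -1)
Function('k')(L) = Add(20, Mul(5, L)) (Function('k')(L) = Mul(5, Add(4, L)) = Add(20, Mul(5, L)))
Add(Function('k')(39), Function('M')(29)) = Add(Add(20, Mul(5, 39)), Pow(Add(66, 29), -1)) = Add(Add(20, 195), Pow(95, -1)) = Add(215, Rational(1, 95)) = Rational(20426, 95)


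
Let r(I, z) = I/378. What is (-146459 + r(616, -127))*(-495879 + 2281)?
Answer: 1951858757702/27 ≈ 7.2291e+10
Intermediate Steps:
r(I, z) = I/378 (r(I, z) = I*(1/378) = I/378)
(-146459 + r(616, -127))*(-495879 + 2281) = (-146459 + (1/378)*616)*(-495879 + 2281) = (-146459 + 44/27)*(-493598) = -3954349/27*(-493598) = 1951858757702/27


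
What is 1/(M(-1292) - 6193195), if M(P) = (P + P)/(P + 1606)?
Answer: -157/972332907 ≈ -1.6147e-7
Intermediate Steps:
M(P) = 2*P/(1606 + P) (M(P) = (2*P)/(1606 + P) = 2*P/(1606 + P))
1/(M(-1292) - 6193195) = 1/(2*(-1292)/(1606 - 1292) - 6193195) = 1/(2*(-1292)/314 - 6193195) = 1/(2*(-1292)*(1/314) - 6193195) = 1/(-1292/157 - 6193195) = 1/(-972332907/157) = -157/972332907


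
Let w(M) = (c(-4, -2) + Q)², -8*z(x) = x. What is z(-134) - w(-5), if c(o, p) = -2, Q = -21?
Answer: -2049/4 ≈ -512.25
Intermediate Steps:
z(x) = -x/8
w(M) = 529 (w(M) = (-2 - 21)² = (-23)² = 529)
z(-134) - w(-5) = -⅛*(-134) - 1*529 = 67/4 - 529 = -2049/4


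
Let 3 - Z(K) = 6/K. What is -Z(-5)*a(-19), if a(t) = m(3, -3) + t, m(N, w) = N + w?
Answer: 399/5 ≈ 79.800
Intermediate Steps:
Z(K) = 3 - 6/K
a(t) = t (a(t) = (3 - 3) + t = 0 + t = t)
-Z(-5)*a(-19) = -(3 - 6/(-5))*(-19) = -(3 - 6*(-1/5))*(-19) = -(3 + 6/5)*(-19) = -21*(-19)/5 = -1*(-399/5) = 399/5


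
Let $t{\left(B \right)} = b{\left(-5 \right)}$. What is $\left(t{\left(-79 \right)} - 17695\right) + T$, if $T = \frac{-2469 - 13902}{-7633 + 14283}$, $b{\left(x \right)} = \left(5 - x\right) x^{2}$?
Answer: $- \frac{116025621}{6650} \approx -17447.0$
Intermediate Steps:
$b{\left(x \right)} = x^{2} \left(5 - x\right)$
$t{\left(B \right)} = 250$ ($t{\left(B \right)} = \left(-5\right)^{2} \left(5 - -5\right) = 25 \left(5 + 5\right) = 25 \cdot 10 = 250$)
$T = - \frac{16371}{6650} \approx -2.4618$
$\left(t{\left(-79 \right)} - 17695\right) + T = \left(250 - 17695\right) - \frac{16371}{6650} = -17445 - \frac{16371}{6650} = - \frac{116025621}{6650}$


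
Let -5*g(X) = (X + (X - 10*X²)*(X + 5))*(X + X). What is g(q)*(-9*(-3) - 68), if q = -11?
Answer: -1319626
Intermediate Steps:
g(X) = -2*X*(X + (5 + X)*(X - 10*X²))/5 (g(X) = -(X + (X - 10*X²)*(X + 5))*(X + X)/5 = -(X + (X - 10*X²)*(5 + X))*2*X/5 = -(X + (5 + X)*(X - 10*X²))*2*X/5 = -2*X*(X + (5 + X)*(X - 10*X²))/5)
g(q)*(-9*(-3) - 68) = ((⅖)*(-11)²*(-6 + 10*(-11)² + 49*(-11)))*(-9*(-3) - 68) = ((⅖)*121*(-6 + 10*121 - 539))*(27 - 68) = ((⅖)*121*(-6 + 1210 - 539))*(-41) = ((⅖)*121*665)*(-41) = 32186*(-41) = -1319626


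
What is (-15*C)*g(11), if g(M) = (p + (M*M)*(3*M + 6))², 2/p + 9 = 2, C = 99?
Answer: -1620204737085/49 ≈ -3.3065e+10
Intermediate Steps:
p = -2/7 (p = 2/(-9 + 2) = 2/(-7) = 2*(-⅐) = -2/7 ≈ -0.28571)
g(M) = (-2/7 + M²*(6 + 3*M))² (g(M) = (-2/7 + (M*M)*(3*M + 6))² = (-2/7 + M²*(6 + 3*M))²)
(-15*C)*g(11) = (-15*99)*((-2 + 21*11³ + 42*11²)²/49) = -1485*(-2 + 21*1331 + 42*121)²/49 = -1485*(-2 + 27951 + 5082)²/49 = -1485*33031²/49 = -1485*1091046961/49 = -1620204737085/49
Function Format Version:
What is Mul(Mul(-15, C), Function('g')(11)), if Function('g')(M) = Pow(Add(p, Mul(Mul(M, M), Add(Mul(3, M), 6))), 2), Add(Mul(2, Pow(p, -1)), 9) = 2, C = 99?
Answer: Rational(-1620204737085, 49) ≈ -3.3065e+10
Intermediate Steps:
p = Rational(-2, 7) (p = Mul(2, Pow(Add(-9, 2), -1)) = Mul(2, Pow(-7, -1)) = Mul(2, Rational(-1, 7)) = Rational(-2, 7) ≈ -0.28571)
Function('g')(M) = Pow(Add(Rational(-2, 7), Mul(Pow(M, 2), Add(6, Mul(3, M)))), 2) (Function('g')(M) = Pow(Add(Rational(-2, 7), Mul(Mul(M, M), Add(Mul(3, M), 6))), 2) = Pow(Add(Rational(-2, 7), Mul(Pow(M, 2), Add(6, Mul(3, M)))), 2))
Mul(Mul(-15, C), Function('g')(11)) = Mul(Mul(-15, 99), Mul(Rational(1, 49), Pow(Add(-2, Mul(21, Pow(11, 3)), Mul(42, Pow(11, 2))), 2))) = Mul(-1485, Mul(Rational(1, 49), Pow(Add(-2, Mul(21, 1331), Mul(42, 121)), 2))) = Mul(-1485, Mul(Rational(1, 49), Pow(Add(-2, 27951, 5082), 2))) = Mul(-1485, Mul(Rational(1, 49), Pow(33031, 2))) = Mul(-1485, Mul(Rational(1, 49), 1091046961)) = Mul(-1485, Rational(1091046961, 49)) = Rational(-1620204737085, 49)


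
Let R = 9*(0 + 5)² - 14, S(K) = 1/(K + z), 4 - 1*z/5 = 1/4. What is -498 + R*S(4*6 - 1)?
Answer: -82322/167 ≈ -492.95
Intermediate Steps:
z = 75/4 (z = 20 - 5/4 = 75/4 ≈ 18.750)
S(K) = 1/(75/4 + K) (S(K) = 1/(K + 75/4) = 1/(75/4 + K))
R = 211 (R = 9*5² - 14 = 9*25 - 14 = 225 - 14 = 211)
-498 + R*S(4*6 - 1) = -498 + 211*(4/(75 + 4*(4*6 - 1))) = -498 + 211*(4/(75 + 4*(24 - 1))) = -498 + 211*(4/(75 + 4*23)) = -498 + 211*(4/(75 + 92)) = -498 + 211*(4/167) = -498 + 844/167 = -82322/167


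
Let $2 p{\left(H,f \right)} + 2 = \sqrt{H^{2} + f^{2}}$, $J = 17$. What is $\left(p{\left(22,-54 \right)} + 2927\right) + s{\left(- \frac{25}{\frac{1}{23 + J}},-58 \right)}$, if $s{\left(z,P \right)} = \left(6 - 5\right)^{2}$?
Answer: $2927 + 5 \sqrt{34} \approx 2956.2$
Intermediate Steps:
$p{\left(H,f \right)} = -1 + \frac{\sqrt{H^{2} + f^{2}}}{2}$
$s{\left(z,P \right)} = 1$ ($s{\left(z,P \right)} = 1^{2} = 1$)
$\left(p{\left(22,-54 \right)} + 2927\right) + s{\left(- \frac{25}{\frac{1}{23 + J}},-58 \right)} = \left(\left(-1 + \frac{\sqrt{22^{2} + \left(-54\right)^{2}}}{2}\right) + 2927\right) + 1 = \left(\left(-1 + \frac{\sqrt{484 + 2916}}{2}\right) + 2927\right) + 1 = \left(\left(-1 + \frac{\sqrt{3400}}{2}\right) + 2927\right) + 1 = \left(\left(-1 + \frac{10 \sqrt{34}}{2}\right) + 2927\right) + 1 = \left(\left(-1 + 5 \sqrt{34}\right) + 2927\right) + 1 = \left(2926 + 5 \sqrt{34}\right) + 1 = 2927 + 5 \sqrt{34}$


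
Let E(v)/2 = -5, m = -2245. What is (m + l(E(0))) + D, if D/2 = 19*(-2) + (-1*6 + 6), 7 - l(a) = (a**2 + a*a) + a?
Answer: -2504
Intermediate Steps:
E(v) = -10 (E(v) = 2*(-5) = -10)
l(a) = 7 - a - 2*a**2 (l(a) = 7 - ((a**2 + a*a) + a) = 7 - ((a**2 + a**2) + a) = 7 - (2*a**2 + a) = 7 - (a + 2*a**2) = 7 + (-a - 2*a**2) = 7 - a - 2*a**2)
D = -76 (D = 2*(19*(-2) + (-1*6 + 6)) = 2*(-38 + (-6 + 6)) = 2*(-38 + 0) = 2*(-38) = -76)
(m + l(E(0))) + D = (-2245 + (7 - 1*(-10) - 2*(-10)**2)) - 76 = (-2245 + (7 + 10 - 2*100)) - 76 = (-2245 + (7 + 10 - 200)) - 76 = (-2245 - 183) - 76 = -2428 - 76 = -2504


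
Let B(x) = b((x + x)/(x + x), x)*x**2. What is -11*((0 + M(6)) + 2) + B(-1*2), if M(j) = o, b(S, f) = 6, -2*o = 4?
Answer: 24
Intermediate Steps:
o = -2 (o = -1/2*4 = -2)
M(j) = -2
B(x) = 6*x**2
-11*((0 + M(6)) + 2) + B(-1*2) = -11*((0 - 2) + 2) + 6*(-1*2)**2 = -11*(-2 + 2) + 6*(-2)**2 = -11*0 + 6*4 = 0 + 24 = 24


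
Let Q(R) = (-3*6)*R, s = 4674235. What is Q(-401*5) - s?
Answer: -4638145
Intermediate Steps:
Q(R) = -18*R
Q(-401*5) - s = -(-7218)*5 - 1*4674235 = -18*(-2005) - 4674235 = 36090 - 4674235 = -4638145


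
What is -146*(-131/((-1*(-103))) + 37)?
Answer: -537280/103 ≈ -5216.3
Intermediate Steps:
-146*(-131/((-1*(-103))) + 37) = -146*(-131/103 + 37) = -146*3680/103 = -537280/103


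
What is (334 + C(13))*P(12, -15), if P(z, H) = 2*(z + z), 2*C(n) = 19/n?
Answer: 208872/13 ≈ 16067.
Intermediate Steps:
C(n) = 19/(2*n) (C(n) = (19/n)/2 = 19/(2*n))
P(z, H) = 4*z (P(z, H) = 2*(2*z) = 4*z)
(334 + C(13))*P(12, -15) = (334 + (19/2)/13)*(4*12) = (334 + (19/2)*(1/13))*48 = (334 + 19/26)*48 = (8703/26)*48 = 208872/13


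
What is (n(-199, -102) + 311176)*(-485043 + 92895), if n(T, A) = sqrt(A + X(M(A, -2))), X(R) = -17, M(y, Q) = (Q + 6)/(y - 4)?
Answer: -122027046048 - 392148*I*sqrt(119) ≈ -1.2203e+11 - 4.2778e+6*I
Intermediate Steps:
M(y, Q) = (6 + Q)/(-4 + y)
n(T, A) = sqrt(-17 + A) (n(T, A) = sqrt(A - 17) = sqrt(-17 + A))
(n(-199, -102) + 311176)*(-485043 + 92895) = (sqrt(-17 - 102) + 311176)*(-485043 + 92895) = (sqrt(-119) + 311176)*(-392148) = (I*sqrt(119) + 311176)*(-392148) = (311176 + I*sqrt(119))*(-392148) = -122027046048 - 392148*I*sqrt(119)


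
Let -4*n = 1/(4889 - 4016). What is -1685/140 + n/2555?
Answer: -53691683/4461030 ≈ -12.036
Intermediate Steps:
n = -1/3492 (n = -1/(4*(4889 - 4016)) = -¼/873 = -¼*1/873 = -1/3492 ≈ -0.00028637)
-1685/140 + n/2555 = -1685/140 - 1/3492/2555 = -1685*1/140 - 1/3492*1/2555 = -337/28 - 1/8922060 = -53691683/4461030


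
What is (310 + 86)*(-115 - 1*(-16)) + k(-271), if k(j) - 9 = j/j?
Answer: -39194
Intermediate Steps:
k(j) = 10 (k(j) = 9 + j/j = 9 + 1 = 10)
(310 + 86)*(-115 - 1*(-16)) + k(-271) = (310 + 86)*(-115 - 1*(-16)) + 10 = 396*(-115 + 16) + 10 = 396*(-99) + 10 = -39204 + 10 = -39194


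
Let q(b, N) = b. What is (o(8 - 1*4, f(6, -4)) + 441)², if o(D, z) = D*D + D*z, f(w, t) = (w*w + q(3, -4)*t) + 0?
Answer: 305809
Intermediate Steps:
f(w, t) = w² + 3*t (f(w, t) = (w*w + 3*t) + 0 = (w² + 3*t) + 0 = w² + 3*t)
o(D, z) = D² + D*z
(o(8 - 1*4, f(6, -4)) + 441)² = ((8 - 1*4)*((8 - 1*4) + (6² + 3*(-4))) + 441)² = ((8 - 4)*((8 - 4) + (36 - 12)) + 441)² = (4*(4 + 24) + 441)² = (4*28 + 441)² = (112 + 441)² = 553² = 305809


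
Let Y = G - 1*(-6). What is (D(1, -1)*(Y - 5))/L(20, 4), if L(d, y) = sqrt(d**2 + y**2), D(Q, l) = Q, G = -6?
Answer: -5*sqrt(26)/104 ≈ -0.24515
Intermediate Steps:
Y = 0 (Y = -6 - 1*(-6) = -6 + 6 = 0)
(D(1, -1)*(Y - 5))/L(20, 4) = (1*(0 - 5))/(sqrt(20**2 + 4**2)) = (1*(-5))/(sqrt(400 + 16)) = -5*sqrt(26)/104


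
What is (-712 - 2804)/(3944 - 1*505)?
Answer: -3516/3439 ≈ -1.0224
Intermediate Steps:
(-712 - 2804)/(3944 - 1*505) = -3516/(3944 - 505) = -3516/3439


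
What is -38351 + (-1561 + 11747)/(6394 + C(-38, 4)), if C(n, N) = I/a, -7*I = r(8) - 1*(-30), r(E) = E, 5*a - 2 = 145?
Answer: -126154899221/3289618 ≈ -38349.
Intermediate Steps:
a = 147/5 (a = 2/5 + (1/5)*145 = 2/5 + 29 = 147/5 ≈ 29.400)
I = -38/7 (I = -(8 - 1*(-30))/7 = -(8 + 30)/7 = -1/7*38 = -38/7 ≈ -5.4286)
C(n, N) = -190/1029 (C(n, N) = -38/(7*147/5) = -38/7*5/147 = -190/1029)
-38351 + (-1561 + 11747)/(6394 + C(-38, 4)) = -38351 + (-1561 + 11747)/(6394 - 190/1029) = -38351 + 10186/(6579236/1029) = -38351 + 10186*(1029/6579236) = -38351 + 5240697/3289618 = -126154899221/3289618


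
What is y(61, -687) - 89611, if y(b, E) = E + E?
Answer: -90985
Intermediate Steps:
y(b, E) = 2*E
y(61, -687) - 89611 = 2*(-687) - 89611 = -1374 - 89611 = -90985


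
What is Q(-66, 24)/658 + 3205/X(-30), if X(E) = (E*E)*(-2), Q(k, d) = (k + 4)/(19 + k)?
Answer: -9900623/5566680 ≈ -1.7786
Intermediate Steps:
Q(k, d) = (4 + k)/(19 + k)
X(E) = -2*E**2 (X(E) = E**2*(-2) = -2*E**2)
Q(-66, 24)/658 + 3205/X(-30) = ((4 - 66)/(19 - 66))/658 + 3205/((-2*(-30)**2)) = (-62/(-47))*(1/658) + 3205/((-2*900)) = -1/47*(-62)*(1/658) + 3205/(-1800) = (62/47)*(1/658) + 3205*(-1/1800) = 31/15463 - 641/360 = -9900623/5566680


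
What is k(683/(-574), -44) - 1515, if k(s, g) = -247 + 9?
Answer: -1753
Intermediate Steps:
k(s, g) = -238
k(683/(-574), -44) - 1515 = -238 - 1515 = -1753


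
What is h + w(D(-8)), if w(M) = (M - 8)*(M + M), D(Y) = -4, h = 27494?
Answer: 27590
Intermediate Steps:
w(M) = 2*M*(-8 + M) (w(M) = (-8 + M)*(2*M) = 2*M*(-8 + M))
h + w(D(-8)) = 27494 + 2*(-4)*(-8 - 4) = 27494 + 2*(-4)*(-12) = 27494 + 96 = 27590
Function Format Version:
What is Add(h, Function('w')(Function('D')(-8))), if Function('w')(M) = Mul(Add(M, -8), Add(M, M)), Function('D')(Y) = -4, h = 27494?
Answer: 27590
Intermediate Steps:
Function('w')(M) = Mul(2, M, Add(-8, M)) (Function('w')(M) = Mul(Add(-8, M), Mul(2, M)) = Mul(2, M, Add(-8, M)))
Add(h, Function('w')(Function('D')(-8))) = Add(27494, Mul(2, -4, Add(-8, -4))) = Add(27494, Mul(2, -4, -12)) = Add(27494, 96) = 27590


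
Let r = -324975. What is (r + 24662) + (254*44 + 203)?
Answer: -288934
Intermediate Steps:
(r + 24662) + (254*44 + 203) = (-324975 + 24662) + (254*44 + 203) = -300313 + (11176 + 203) = -300313 + 11379 = -288934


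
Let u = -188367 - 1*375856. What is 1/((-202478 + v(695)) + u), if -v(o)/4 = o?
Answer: -1/769481 ≈ -1.2996e-6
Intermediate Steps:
v(o) = -4*o
u = -564223 (u = -188367 - 375856 = -564223)
1/((-202478 + v(695)) + u) = 1/((-202478 - 4*695) - 564223) = 1/((-202478 - 2780) - 564223) = 1/(-205258 - 564223) = 1/(-769481) = -1/769481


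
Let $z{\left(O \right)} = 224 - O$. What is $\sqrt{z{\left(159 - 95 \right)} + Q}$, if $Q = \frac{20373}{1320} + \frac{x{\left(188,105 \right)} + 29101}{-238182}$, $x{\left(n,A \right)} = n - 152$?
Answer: $\frac{\sqrt{120341188320532410}}{26200020} \approx 13.241$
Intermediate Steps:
$x{\left(n,A \right)} = -152 + n$
$Q = \frac{802336841}{52400040}$ ($Q = \frac{20373}{1320} + \frac{\left(-152 + 188\right) + 29101}{-238182} = 20373 \cdot \frac{1}{1320} + \left(36 + 29101\right) \left(- \frac{1}{238182}\right) = \frac{6791}{440} + 29137 \left(- \frac{1}{238182}\right) = \frac{6791}{440} - \frac{29137}{238182} = \frac{802336841}{52400040} \approx 15.312$)
$\sqrt{z{\left(159 - 95 \right)} + Q} = \sqrt{\left(224 - \left(159 - 95\right)\right) + \frac{802336841}{52400040}} = \sqrt{\left(224 - 64\right) + \frac{802336841}{52400040}} = \sqrt{160 + \frac{802336841}{52400040}} = \sqrt{\frac{9186343241}{52400040}} = \frac{\sqrt{120341188320532410}}{26200020}$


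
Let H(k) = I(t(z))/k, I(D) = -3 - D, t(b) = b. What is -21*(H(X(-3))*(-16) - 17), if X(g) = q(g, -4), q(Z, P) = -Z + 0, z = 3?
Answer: -315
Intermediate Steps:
q(Z, P) = -Z
X(g) = -g
H(k) = -6/k (H(k) = (-3 - 1*3)/k = (-3 - 3)/k = -6/k)
-21*(H(X(-3))*(-16) - 17) = -21*(-6/((-1*(-3)))*(-16) - 17) = -21*(-6/3*(-16) - 17) = -21*(-6*1/3*(-16) - 17) = -21*(-2*(-16) - 17) = -21*(32 - 17) = -21*15 = -315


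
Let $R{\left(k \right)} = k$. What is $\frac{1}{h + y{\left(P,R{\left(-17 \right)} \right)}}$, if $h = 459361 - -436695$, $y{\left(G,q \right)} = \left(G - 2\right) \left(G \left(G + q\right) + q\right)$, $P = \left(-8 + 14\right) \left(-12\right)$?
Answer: $\frac{1}{423122} \approx 2.3634 \cdot 10^{-6}$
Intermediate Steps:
$P = -72$ ($P = 6 \left(-12\right) = -72$)
$y{\left(G,q \right)} = \left(-2 + G\right) \left(q + G \left(G + q\right)\right)$
$h = 896056$ ($h = 459361 + 436695 = 896056$)
$\frac{1}{h + y{\left(P,R{\left(-17 \right)} \right)}} = \frac{1}{896056 - \left(-34 + 1224 + 98496 + 373248\right)} = \frac{1}{896056 - 472934} = \frac{1}{423122}$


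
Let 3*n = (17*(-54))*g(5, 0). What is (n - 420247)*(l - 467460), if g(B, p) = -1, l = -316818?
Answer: 329350487598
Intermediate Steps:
n = 306 (n = ((17*(-54))*(-1))/3 = (-918*(-1))/3 = (⅓)*918 = 306)
(n - 420247)*(l - 467460) = (306 - 420247)*(-316818 - 467460) = -419941*(-784278) = 329350487598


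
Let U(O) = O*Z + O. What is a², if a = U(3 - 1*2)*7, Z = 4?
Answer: 1225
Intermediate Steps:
U(O) = 5*O (U(O) = O*4 + O = 4*O + O = 5*O)
a = 35 (a = (5*(3 - 1*2))*7 = (5*(3 - 2))*7 = (5*1)*7 = 5*7 = 35)
a² = 35² = 1225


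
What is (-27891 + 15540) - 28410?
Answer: -40761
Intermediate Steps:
(-27891 + 15540) - 28410 = -12351 - 28410 = -40761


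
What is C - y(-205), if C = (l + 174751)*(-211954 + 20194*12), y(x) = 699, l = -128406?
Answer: 1407682331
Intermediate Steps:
C = 1407683030 (C = (-128406 + 174751)*(-211954 + 20194*12) = 46345*(-211954 + 242328) = 46345*30374 = 1407683030)
C - y(-205) = 1407683030 - 1*699 = 1407683030 - 699 = 1407682331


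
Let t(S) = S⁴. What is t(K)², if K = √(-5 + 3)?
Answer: 16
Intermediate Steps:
K = I*√2 (K = √(-2) = I*√2 ≈ 1.4142*I)
t(K)² = ((I*√2)⁴)² = 4² = 16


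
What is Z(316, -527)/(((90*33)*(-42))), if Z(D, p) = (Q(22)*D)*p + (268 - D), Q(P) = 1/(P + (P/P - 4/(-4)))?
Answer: 3811/68040 ≈ 0.056011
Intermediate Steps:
Q(P) = 1/(2 + P) (Q(P) = 1/(P + (1 - 4*(-¼))) = 1/(P + (1 + 1)) = 1/(P + 2) = 1/(2 + P))
Z(D, p) = 268 - D + D*p/24 (Z(D, p) = (D/(2 + 22))*p + (268 - D) = (D/24)*p + (268 - D) = D*p/24 + (268 - D) = 268 - D + D*p/24)
Z(316, -527)/(((90*33)*(-42))) = (268 - 1*316 + (1/24)*316*(-527))/(((90*33)*(-42))) = (268 - 316 - 41633/6)/((2970*(-42))) = -41921/6/(-124740) = -41921/6*(-1/124740) = 3811/68040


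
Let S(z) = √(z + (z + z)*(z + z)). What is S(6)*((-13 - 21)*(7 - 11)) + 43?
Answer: 43 + 680*√6 ≈ 1708.7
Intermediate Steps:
S(z) = √(z + 4*z²) (S(z) = √(z + (2*z)*(2*z)) = √(z + 4*z²))
S(6)*((-13 - 21)*(7 - 11)) + 43 = √(6*(1 + 4*6))*((-13 - 21)*(7 - 11)) + 43 = √(6*(1 + 24))*(-34*(-4)) + 43 = √(6*25)*136 + 43 = √150*136 + 43 = (5*√6)*136 + 43 = 680*√6 + 43 = 43 + 680*√6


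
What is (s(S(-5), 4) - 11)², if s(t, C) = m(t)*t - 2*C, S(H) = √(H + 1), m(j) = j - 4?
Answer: 465 + 368*I ≈ 465.0 + 368.0*I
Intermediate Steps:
m(j) = -4 + j
S(H) = √(1 + H)
s(t, C) = -2*C + t*(-4 + t) (s(t, C) = (-4 + t)*t - 2*C = t*(-4 + t) - 2*C = -2*C + t*(-4 + t))
(s(S(-5), 4) - 11)² = ((-2*4 + √(1 - 5)*(-4 + √(1 - 5))) - 11)² = ((-8 + √(-4)*(-4 + √(-4))) - 11)² = ((-8 + (2*I)*(-4 + 2*I)) - 11)² = ((-8 + 2*I*(-4 + 2*I)) - 11)² = (-19 + 2*I*(-4 + 2*I))²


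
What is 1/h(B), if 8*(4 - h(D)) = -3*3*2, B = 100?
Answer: 4/25 ≈ 0.16000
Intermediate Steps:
h(D) = 25/4 (h(D) = 4 - (-3*3)*2/8 = 4 - (-9)*2/8 = 4 - ⅛*(-18) = 4 + 9/4 = 25/4)
1/h(B) = 1/(25/4) = 4/25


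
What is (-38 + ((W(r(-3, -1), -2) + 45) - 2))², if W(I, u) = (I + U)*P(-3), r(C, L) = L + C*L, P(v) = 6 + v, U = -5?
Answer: 16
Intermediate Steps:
W(I, u) = -15 + 3*I (W(I, u) = (I - 5)*(6 - 3) = (-5 + I)*3 = -15 + 3*I)
(-38 + ((W(r(-3, -1), -2) + 45) - 2))² = (-38 + (((-15 + 3*(-(1 - 3))) + 45) - 2))² = (-38 + (((-15 + 3*(-1*(-2))) + 45) - 2))² = (-38 + (((-15 + 3*2) + 45) - 2))² = (-38 + (((-15 + 6) + 45) - 2))² = (-38 + ((-9 + 45) - 2))² = (-38 + (36 - 2))² = (-38 + 34)² = (-4)² = 16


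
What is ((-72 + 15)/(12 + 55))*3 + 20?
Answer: 1169/67 ≈ 17.448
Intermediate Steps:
((-72 + 15)/(12 + 55))*3 + 20 = -57/67*3 + 20 = -171/67 + 20 = 1169/67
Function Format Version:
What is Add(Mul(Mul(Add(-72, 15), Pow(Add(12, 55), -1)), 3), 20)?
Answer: Rational(1169, 67) ≈ 17.448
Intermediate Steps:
Add(Mul(Mul(Add(-72, 15), Pow(Add(12, 55), -1)), 3), 20) = Add(Mul(Mul(-57, Pow(67, -1)), 3), 20) = Add(Mul(Mul(-57, Rational(1, 67)), 3), 20) = Add(Mul(Rational(-57, 67), 3), 20) = Add(Rational(-171, 67), 20) = Rational(1169, 67)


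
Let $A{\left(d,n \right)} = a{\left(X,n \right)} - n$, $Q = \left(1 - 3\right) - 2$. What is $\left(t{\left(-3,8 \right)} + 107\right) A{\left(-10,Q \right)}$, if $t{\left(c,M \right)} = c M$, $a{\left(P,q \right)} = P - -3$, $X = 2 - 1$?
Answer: $664$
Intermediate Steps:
$X = 1$ ($X = 2 - 1 = 1$)
$a{\left(P,q \right)} = 3 + P$ ($a{\left(P,q \right)} = P + 3 = 3 + P$)
$Q = -4$ ($Q = -2 - 2 = -4$)
$A{\left(d,n \right)} = 4 - n$ ($A{\left(d,n \right)} = \left(3 + 1\right) - n = 4 - n$)
$t{\left(c,M \right)} = M c$
$\left(t{\left(-3,8 \right)} + 107\right) A{\left(-10,Q \right)} = \left(8 \left(-3\right) + 107\right) \left(4 - -4\right) = \left(-24 + 107\right) \left(4 + 4\right) = 83 \cdot 8 = 664$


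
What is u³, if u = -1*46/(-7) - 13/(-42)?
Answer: 24137569/74088 ≈ 325.80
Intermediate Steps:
u = 289/42 (u = -46*(-⅐) - 13*(-1/42) = 46/7 + 13/42 = 289/42 ≈ 6.8810)
u³ = (289/42)³ = 24137569/74088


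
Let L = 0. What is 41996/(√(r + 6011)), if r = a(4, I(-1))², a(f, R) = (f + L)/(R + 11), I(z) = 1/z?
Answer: 209980*√150279/150279 ≈ 541.66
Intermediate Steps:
I(z) = 1/z
a(f, R) = f/(11 + R) (a(f, R) = (f + 0)/(R + 11) = f/(11 + R))
r = 4/25 (r = (4/(11 + 1/(-1)))² = (4/(11 - 1))² = (4/10)² = (4*(⅒))² = (⅖)² = 4/25 ≈ 0.16000)
41996/(√(r + 6011)) = 41996/(√(4/25 + 6011)) = 41996/(√(150279/25)) = 41996/((√150279/5)) = 41996*(5*√150279/150279) = 209980*√150279/150279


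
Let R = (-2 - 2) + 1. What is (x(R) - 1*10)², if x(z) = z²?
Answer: 1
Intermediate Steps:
R = -3 (R = -4 + 1 = -3)
(x(R) - 1*10)² = ((-3)² - 1*10)² = (9 - 10)² = (-1)² = 1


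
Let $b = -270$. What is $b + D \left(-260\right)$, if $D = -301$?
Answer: $77990$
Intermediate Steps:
$b + D \left(-260\right) = -270 - -78260 = -270 + 78260 = 77990$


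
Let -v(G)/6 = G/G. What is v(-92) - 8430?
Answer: -8436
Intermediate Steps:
v(G) = -6 (v(G) = -6*G/G = -6*1 = -6)
v(-92) - 8430 = -6 - 8430 = -8436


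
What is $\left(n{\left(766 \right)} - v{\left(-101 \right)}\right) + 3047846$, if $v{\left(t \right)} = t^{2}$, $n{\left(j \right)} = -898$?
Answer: $3036747$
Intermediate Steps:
$\left(n{\left(766 \right)} - v{\left(-101 \right)}\right) + 3047846 = \left(-898 - \left(-101\right)^{2}\right) + 3047846 = \left(-898 - 10201\right) + 3047846 = -11099 + 3047846 = 3036747$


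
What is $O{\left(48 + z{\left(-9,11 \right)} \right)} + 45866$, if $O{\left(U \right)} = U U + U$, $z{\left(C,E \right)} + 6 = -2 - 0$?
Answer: $47506$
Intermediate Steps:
$z{\left(C,E \right)} = -8$ ($z{\left(C,E \right)} = -6 - 2 = -8$)
$O{\left(U \right)} = U + U^{2}$ ($O{\left(U \right)} = U^{2} + U = U + U^{2}$)
$O{\left(48 + z{\left(-9,11 \right)} \right)} + 45866 = \left(48 - 8\right) \left(1 + \left(48 - 8\right)\right) + 45866 = 40 \left(1 + 40\right) + 45866 = 40 \cdot 41 + 45866 = 1640 + 45866 = 47506$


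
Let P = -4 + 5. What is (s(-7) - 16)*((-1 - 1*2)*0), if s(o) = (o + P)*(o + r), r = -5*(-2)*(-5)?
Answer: 0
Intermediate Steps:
r = -50 (r = 10*(-5) = -50)
P = 1
s(o) = (1 + o)*(-50 + o) (s(o) = (o + 1)*(o - 50) = (1 + o)*(-50 + o))
(s(-7) - 16)*((-1 - 1*2)*0) = ((-50 + (-7)² - 49*(-7)) - 16)*((-1 - 1*2)*0) = ((-50 + 49 + 343) - 16)*((-1 - 2)*0) = (342 - 16)*(-3*0) = 326*0 = 0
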